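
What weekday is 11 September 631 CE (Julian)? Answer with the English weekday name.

Wednesday

In the proleptic Gregorian calendar this is 14 September 631 (JDN 1951784).
Since JDN mod 7 = 2 (0 = Monday), the day is Wednesday.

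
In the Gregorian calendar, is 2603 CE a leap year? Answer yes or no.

2603 is not divisible by 4, so it is a common year.

no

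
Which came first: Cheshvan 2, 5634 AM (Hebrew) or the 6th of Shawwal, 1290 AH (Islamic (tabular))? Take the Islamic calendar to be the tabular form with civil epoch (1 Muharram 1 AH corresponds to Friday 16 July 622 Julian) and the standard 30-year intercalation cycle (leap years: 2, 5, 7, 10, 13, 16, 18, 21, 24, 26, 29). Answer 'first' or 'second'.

first

Converting both to JDN: 2405455 vs 2405490; the smaller is the first.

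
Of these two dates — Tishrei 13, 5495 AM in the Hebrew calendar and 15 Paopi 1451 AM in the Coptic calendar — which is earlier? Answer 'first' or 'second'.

first

Converting both to JDN: 2354673 vs 2354686; the smaller is the first.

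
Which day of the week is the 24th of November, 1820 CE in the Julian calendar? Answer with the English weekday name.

Wednesday

Equivalently 6 December 1820 Gregorian, JDN 2386141.
JDN 2386141 mod 7 = 2, and JDN 0 was a Monday, so this is a Wednesday.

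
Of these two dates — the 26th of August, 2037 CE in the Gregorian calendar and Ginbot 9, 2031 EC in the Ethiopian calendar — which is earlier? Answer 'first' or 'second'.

first

The two dates have Julian Day Numbers 2465297 and 2465926 respectively.
Since 2465297 < 2465926, the first date comes first.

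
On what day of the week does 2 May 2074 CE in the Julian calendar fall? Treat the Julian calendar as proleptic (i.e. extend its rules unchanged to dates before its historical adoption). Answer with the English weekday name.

In the Gregorian calendar this is 15 May 2074 (JDN 2478708).
2478708 ≡ 1 (mod 7); counting from Monday = 0 gives Tuesday.

Tuesday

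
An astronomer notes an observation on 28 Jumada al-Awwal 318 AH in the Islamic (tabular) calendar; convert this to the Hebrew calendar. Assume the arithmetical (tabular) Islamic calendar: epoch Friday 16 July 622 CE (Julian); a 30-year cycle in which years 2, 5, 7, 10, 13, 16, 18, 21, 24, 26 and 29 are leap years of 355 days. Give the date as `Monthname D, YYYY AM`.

Both dates share Julian Day Number 2060919; in the Hebrew calendar that is 28 Tammuz 4690 AM.

Tammuz 28, 4690 AM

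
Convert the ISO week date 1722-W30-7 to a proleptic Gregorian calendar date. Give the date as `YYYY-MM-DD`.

ISO week 1 of 1722 is the week containing the first Thursday of 1722.
Week 30, day 7 (Sunday) lands on 1722-07-26.

1722-07-26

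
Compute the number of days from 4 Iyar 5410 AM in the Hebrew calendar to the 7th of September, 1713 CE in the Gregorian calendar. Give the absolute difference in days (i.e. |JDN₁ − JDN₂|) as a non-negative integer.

23135

First date → JDN 2323835; second date → JDN 2346970.
The interval is |2323835 − 2346970| = 23135 days.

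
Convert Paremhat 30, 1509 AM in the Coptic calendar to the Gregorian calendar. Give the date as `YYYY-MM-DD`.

1793-04-06

Julian Day Number of the source date = 2376036.
Converting JDN 2376036 to the Gregorian calendar gives 6 April 1793 CE.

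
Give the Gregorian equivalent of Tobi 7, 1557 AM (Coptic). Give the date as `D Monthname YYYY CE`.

Julian Day Number of the source date = 2393485.
Converting JDN 2393485 to the Gregorian calendar gives 14 January 1841 CE.

14 January 1841 CE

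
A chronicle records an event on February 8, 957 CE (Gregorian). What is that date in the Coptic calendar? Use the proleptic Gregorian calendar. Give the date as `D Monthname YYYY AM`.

9 Meshir 673 AM

Julian Day Number of the source date = 2070636.
Converting JDN 2070636 to the Coptic calendar gives 9 Meshir 673 AM.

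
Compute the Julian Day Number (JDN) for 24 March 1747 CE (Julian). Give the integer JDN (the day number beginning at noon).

Equivalently 4 April 1747 (Gregorian).
JDN 2299161 is 15 October 1582 CE (Gregorian); the target day is +60071 days from there, so JDN = 2359232.

2359232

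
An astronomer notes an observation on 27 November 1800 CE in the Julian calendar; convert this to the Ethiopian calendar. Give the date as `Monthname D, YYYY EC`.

Julian Day Number of the source date = 2378839.
Converting JDN 2378839 to the Ethiopian calendar gives 1 Tahsas 1793 EC.

Tahsas 1, 1793 EC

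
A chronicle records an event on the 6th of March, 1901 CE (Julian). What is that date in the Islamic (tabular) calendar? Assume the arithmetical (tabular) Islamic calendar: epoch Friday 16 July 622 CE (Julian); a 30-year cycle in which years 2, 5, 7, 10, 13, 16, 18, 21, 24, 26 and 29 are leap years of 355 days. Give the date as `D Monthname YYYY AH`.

28 Dhu al-Qa'dah 1318 AH

Both dates share Julian Day Number 2415463; in the tabular Islamic calendar that is 28 Dhu al-Qa'dah 1318 AH.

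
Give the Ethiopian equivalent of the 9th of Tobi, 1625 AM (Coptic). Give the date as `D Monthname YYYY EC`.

9 Tir 1901 EC

The source date corresponds to 17 January 1909 in the Gregorian calendar (JDN 2418324).
That day falls on 9 Tir 1901 EC in the Ethiopian calendar.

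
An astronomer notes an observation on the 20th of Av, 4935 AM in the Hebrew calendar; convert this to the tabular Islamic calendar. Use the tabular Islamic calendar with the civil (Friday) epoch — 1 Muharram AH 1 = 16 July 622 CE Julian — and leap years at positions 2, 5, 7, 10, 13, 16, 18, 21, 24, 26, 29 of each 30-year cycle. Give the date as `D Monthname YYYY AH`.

19 Muharram 571 AH

Julian Day Number of the source date = 2150447.
Converting JDN 2150447 to the tabular Islamic calendar gives 19 Muharram 571 AH.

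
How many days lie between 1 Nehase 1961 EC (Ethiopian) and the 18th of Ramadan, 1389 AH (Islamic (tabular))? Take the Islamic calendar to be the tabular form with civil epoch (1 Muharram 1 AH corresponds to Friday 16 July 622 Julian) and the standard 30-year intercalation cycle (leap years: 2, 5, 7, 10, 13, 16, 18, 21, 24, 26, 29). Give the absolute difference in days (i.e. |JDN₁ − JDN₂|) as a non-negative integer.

First date → JDN 2440441; second date → JDN 2440554.
The interval is |2440441 − 2440554| = 113 days.

113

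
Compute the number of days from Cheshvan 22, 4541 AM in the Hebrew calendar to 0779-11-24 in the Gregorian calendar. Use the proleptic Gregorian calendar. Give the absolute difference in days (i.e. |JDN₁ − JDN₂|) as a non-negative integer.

340

First date → JDN 2006251; second date → JDN 2005911.
The interval is |2006251 − 2005911| = 340 days.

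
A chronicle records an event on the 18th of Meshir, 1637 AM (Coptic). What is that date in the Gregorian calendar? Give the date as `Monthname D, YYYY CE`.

February 25, 1921 CE

Both dates share Julian Day Number 2422746; in the Gregorian calendar that is 25 February 1921 CE.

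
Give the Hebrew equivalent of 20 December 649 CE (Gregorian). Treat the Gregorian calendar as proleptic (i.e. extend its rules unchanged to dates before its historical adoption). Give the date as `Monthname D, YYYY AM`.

Tevet 7, 4410 AM

Julian Day Number of the source date = 1958456.
Converting JDN 1958456 to the Hebrew calendar gives 7 Tevet 4410 AM.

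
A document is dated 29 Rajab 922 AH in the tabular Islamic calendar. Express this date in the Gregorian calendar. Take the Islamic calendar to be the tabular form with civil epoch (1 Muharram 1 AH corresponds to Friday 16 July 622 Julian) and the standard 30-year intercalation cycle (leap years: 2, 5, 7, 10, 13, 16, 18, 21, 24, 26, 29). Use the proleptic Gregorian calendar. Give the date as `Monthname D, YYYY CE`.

Both dates share Julian Day Number 2275017; in the Gregorian calendar that is 7 September 1516 CE.

September 7, 1516 CE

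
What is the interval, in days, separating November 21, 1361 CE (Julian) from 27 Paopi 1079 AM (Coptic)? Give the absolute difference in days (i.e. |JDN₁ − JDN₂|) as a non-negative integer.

First date → JDN 2218488; second date → JDN 2218825.
The interval is |2218488 − 2218825| = 337 days.

337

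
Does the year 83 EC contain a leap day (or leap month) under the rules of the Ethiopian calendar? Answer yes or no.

83 mod 4 = 3; in the Ethiopian calendar a year is leap when year mod 4 = 3, so it is a leap year.

yes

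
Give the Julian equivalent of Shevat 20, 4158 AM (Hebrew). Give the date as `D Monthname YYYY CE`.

25 January 398 CE

Both dates share Julian Day Number 1866452; in the Julian calendar that is 25 January 398 CE.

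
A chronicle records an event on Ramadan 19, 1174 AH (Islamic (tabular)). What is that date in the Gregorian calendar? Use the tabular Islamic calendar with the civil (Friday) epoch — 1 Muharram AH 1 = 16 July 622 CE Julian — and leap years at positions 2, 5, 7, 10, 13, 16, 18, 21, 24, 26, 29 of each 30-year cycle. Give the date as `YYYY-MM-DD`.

Julian Day Number of the source date = 2364366.
Converting JDN 2364366 to the Gregorian calendar gives 24 April 1761 CE.

1761-04-24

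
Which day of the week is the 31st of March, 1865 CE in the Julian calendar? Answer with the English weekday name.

Wednesday

In the Gregorian calendar this is 12 April 1865 (JDN 2402339).
Since JDN mod 7 = 2 (0 = Monday), the day is Wednesday.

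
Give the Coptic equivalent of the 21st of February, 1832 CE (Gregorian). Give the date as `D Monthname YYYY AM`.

Julian Day Number of the source date = 2390235.
Converting JDN 2390235 to the Coptic calendar gives 14 Meshir 1548 AM.

14 Meshir 1548 AM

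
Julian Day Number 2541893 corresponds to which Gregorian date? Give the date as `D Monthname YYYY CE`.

14 May 2247 CE

Counting from JDN 2299161 = 15 Oct 1582 gives an offset of 242732 days.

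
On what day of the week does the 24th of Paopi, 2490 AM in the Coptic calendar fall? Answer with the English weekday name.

Friday

This is JDN 2734190 (9 November 2773 Gregorian).
Since JDN mod 7 = 4 (0 = Monday), the day is Friday.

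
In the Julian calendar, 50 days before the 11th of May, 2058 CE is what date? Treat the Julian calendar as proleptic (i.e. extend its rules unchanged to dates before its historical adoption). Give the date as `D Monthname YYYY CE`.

22 March 2058 CE

JDN of the 11th of May, 2058 CE = 2472873.
2472873 − 50 = 2472823.
JDN 2472823 in the Julian calendar is 22 March 2058 CE.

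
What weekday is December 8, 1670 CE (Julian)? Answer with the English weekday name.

In the Gregorian calendar this is 18 December 1670 (JDN 2331367).
2331367 ≡ 3 (mod 7); counting from Monday = 0 gives Thursday.

Thursday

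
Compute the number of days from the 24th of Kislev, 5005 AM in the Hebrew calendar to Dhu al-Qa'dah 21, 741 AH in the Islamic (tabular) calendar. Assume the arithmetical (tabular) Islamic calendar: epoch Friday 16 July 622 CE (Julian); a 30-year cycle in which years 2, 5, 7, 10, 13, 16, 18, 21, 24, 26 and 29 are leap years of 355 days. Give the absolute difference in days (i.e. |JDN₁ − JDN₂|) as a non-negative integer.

35227

First date → JDN 2175759; second date → JDN 2210986.
The interval is |2175759 − 2210986| = 35227 days.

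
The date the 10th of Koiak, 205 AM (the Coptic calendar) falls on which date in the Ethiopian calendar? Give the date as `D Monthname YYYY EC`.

The source date corresponds to 7 December 488 in the proleptic Gregorian calendar (JDN 1899640).
That day falls on 10 Tahsas 481 EC in the Ethiopian calendar.

10 Tahsas 481 EC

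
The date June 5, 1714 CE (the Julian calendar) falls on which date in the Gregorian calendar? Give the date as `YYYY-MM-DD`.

1714-06-16

The Julian–Gregorian offset here is 11 days (Julian trailing).
5 June 1714 Julian + 11 days → 16 June 1714 Gregorian.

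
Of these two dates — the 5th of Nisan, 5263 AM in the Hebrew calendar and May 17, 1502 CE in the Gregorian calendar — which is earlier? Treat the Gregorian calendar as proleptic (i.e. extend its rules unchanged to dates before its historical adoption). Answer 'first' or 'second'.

The two dates have Julian Day Numbers 2270119 and 2269790 respectively.
Since 2269790 < 2270119, the second date comes first.

second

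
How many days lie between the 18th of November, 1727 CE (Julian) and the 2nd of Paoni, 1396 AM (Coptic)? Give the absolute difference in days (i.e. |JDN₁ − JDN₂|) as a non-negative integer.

17341

JDN of the first date = 2352166.
JDN of the second date = 2334825.
|2334825 − 2352166| = 17341.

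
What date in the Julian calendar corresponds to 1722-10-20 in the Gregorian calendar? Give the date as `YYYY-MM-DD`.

1722-10-09

For dates in this range the Gregorian date is 11 days ahead of the Julian.
20 October 1722 Gregorian − 11 days → 9 October 1722 Julian.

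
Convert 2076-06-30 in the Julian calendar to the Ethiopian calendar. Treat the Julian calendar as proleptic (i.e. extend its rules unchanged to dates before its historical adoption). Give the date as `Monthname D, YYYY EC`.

Both dates share Julian Day Number 2479498; in the Ethiopian calendar that is 6 Hamle 2068 EC.

Hamle 6, 2068 EC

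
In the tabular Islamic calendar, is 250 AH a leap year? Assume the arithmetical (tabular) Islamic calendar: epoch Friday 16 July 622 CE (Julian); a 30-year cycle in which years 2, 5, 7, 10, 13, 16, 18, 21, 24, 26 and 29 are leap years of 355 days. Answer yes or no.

Year 250 AH is year 10 of its 30-year cycle; leap positions are 2, 5, 7, 10, 13, 16, 18, 21, 24, 26, 29, so it is a leap year (355 days).

yes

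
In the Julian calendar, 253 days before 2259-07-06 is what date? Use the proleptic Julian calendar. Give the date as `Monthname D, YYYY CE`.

Counting 253 days back from JDN 2546344 reaches JDN 2546091, which is October 26, 2258 CE.

October 26, 2258 CE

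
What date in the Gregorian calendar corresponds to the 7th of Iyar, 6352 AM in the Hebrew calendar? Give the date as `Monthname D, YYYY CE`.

Both dates share Julian Day Number 2667900; in the Gregorian calendar that is 11 May 2592 CE.

May 11, 2592 CE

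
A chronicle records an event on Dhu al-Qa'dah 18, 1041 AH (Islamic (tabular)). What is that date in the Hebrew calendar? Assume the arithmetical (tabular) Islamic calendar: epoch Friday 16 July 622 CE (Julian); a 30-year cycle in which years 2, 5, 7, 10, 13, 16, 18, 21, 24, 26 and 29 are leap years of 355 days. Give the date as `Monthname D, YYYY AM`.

Julian Day Number of the source date = 2317293.
Converting JDN 2317293 to the Hebrew calendar gives 17 Sivan 5392 AM.

Sivan 17, 5392 AM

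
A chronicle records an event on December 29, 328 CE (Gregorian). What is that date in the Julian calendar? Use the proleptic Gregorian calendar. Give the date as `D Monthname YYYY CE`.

The Julian–Gregorian offset here is 1 day (Julian trailing).
29 December 328 Gregorian − 1 day → 28 December 328 Julian.

28 December 328 CE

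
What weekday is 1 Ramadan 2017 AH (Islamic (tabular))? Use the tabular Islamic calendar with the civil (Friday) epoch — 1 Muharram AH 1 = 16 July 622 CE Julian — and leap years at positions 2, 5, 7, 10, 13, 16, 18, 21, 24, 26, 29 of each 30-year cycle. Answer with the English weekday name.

Sunday

In the Gregorian calendar this is 28 February 2579 (JDN 2663079).
2663079 ≡ 6 (mod 7); counting from Monday = 0 gives Sunday.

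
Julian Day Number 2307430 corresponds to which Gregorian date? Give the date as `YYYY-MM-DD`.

Counting from JDN 2299161 = 15 Oct 1582 gives an offset of 8269 days.

1605-06-05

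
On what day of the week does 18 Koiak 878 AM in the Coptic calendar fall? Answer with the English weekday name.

In the proleptic Gregorian calendar this is 21 December 1161 (JDN 2145461).
2145461 ≡ 3 (mod 7); counting from Monday = 0 gives Thursday.

Thursday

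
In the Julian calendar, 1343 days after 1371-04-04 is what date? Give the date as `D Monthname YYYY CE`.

7 December 1374 CE

The starting date is JDN 2221909; 2221909 + 1343 = 2223252.
JDN 2223252 corresponds to 7 December 1374 CE.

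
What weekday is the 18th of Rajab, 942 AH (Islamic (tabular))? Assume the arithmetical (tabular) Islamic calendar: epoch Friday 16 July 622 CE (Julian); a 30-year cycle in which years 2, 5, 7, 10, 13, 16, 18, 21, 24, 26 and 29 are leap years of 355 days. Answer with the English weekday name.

Wednesday

Equivalently 22 January 1536 Gregorian, JDN 2282093.
2282093 ≡ 2 (mod 7); counting from Monday = 0 gives Wednesday.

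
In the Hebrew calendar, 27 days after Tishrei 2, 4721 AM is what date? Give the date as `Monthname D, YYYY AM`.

Tishrei 29, 4721 AM

Counting 27 days forward from JDN 2071966 reaches JDN 2071993, which is Tishrei 29, 4721 AM.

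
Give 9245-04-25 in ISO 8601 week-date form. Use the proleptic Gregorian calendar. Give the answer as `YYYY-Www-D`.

9245-W17-2

The weekday is Tuesday (ISO weekday 2).
That Tuesday belongs to ISO week 17 of ISO year 9245.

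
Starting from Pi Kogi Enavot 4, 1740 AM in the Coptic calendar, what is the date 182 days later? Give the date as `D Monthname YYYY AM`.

JDN of Pi Kogi Enavot 4, 1740 AM = 2460563.
2460563 + 182 = 2460745.
JDN 2460745 in the Coptic calendar is 1 Paremhat 1741 AM.

1 Paremhat 1741 AM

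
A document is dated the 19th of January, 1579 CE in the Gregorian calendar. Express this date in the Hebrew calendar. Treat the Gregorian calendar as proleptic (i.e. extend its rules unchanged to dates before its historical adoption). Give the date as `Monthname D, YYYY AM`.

Shevat 12, 5339 AM

Julian Day Number of the source date = 2297796.
Converting JDN 2297796 to the Hebrew calendar gives 12 Shevat 5339 AM.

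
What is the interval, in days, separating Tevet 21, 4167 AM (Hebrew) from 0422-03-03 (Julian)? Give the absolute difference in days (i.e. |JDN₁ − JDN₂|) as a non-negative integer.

JDN of the first date = 1869701.
JDN of the second date = 1875255.
|1875255 − 1869701| = 5554.

5554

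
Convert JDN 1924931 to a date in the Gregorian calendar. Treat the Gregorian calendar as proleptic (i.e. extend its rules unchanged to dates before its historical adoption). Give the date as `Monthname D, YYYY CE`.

March 7, 558 CE

Counting from JDN 2299161 = 15 Oct 1582 gives an offset of -374230 days.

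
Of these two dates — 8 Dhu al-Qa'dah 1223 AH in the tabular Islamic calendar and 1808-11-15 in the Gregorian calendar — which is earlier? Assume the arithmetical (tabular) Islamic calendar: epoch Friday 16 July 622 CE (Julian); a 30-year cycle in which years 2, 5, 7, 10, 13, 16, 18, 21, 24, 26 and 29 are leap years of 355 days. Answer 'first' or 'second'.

second

First date → JDN 2381778; second date → JDN 2381737.
JDN 2381737 < JDN 2381778, so the second date is earlier.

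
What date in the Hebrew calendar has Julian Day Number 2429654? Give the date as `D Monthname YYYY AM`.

15 Shevat 5700 AM

The Gregorian equivalent of JDN 2429654 is 25 January 1940.
In the Hebrew calendar that day is 15 Shevat 5700 AM.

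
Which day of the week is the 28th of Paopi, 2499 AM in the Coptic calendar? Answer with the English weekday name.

Saturday

In the Gregorian calendar this is 13 November 2782 (JDN 2737481).
JDN 2737481 mod 7 = 5, and JDN 0 was a Monday, so this is a Saturday.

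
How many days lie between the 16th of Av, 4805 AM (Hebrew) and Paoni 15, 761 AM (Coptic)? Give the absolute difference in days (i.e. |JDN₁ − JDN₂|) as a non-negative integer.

First date → JDN 2102957; second date → JDN 2102904.
The interval is |2102957 − 2102904| = 53 days.

53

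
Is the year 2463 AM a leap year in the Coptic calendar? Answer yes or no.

2463 mod 4 = 3; in the Coptic calendar a year is leap when year mod 4 = 3, so it is a leap year.

yes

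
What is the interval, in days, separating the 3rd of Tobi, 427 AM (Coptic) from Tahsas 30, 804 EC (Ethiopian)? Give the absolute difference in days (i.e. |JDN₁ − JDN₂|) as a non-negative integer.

JDN of the first date = 1980748.
JDN of the second date = 2017636.
|2017636 − 1980748| = 36888.

36888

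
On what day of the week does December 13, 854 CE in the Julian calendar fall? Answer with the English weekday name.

Equivalently 17 December 854 Gregorian, JDN 2033328.
2033328 ≡ 3 (mod 7); counting from Monday = 0 gives Thursday.

Thursday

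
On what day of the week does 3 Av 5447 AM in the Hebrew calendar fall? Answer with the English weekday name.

In the Gregorian calendar this is 13 July 1687 (JDN 2337418).
Since JDN mod 7 = 6 (0 = Monday), the day is Sunday.

Sunday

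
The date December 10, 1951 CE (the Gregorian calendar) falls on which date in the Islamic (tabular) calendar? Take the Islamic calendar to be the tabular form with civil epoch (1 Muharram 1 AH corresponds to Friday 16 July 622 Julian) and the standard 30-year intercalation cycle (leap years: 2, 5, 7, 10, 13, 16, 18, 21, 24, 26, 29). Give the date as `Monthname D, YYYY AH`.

Rabi' al-Awwal 11, 1371 AH

Both dates share Julian Day Number 2433991; in the tabular Islamic calendar that is 11 Rabi' al-Awwal 1371 AH.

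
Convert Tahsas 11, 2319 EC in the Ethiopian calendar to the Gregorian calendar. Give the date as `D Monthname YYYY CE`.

Julian Day Number of the source date = 2570970.
Converting JDN 2570970 to the Gregorian calendar gives 23 December 2326 CE.

23 December 2326 CE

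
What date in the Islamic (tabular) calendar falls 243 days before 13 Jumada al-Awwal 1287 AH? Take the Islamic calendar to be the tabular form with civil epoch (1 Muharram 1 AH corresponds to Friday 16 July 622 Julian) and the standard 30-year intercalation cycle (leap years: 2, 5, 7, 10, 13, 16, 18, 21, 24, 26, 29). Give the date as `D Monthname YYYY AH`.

7 Ramadan 1286 AH

Counting 243 days back from JDN 2404286 reaches JDN 2404043, which is 7 Ramadan 1286 AH.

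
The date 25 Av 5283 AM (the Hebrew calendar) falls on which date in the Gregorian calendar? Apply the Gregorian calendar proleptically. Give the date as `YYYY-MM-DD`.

Julian Day Number of the source date = 2277551.
Converting JDN 2277551 to the Gregorian calendar gives 16 August 1523 CE.

1523-08-16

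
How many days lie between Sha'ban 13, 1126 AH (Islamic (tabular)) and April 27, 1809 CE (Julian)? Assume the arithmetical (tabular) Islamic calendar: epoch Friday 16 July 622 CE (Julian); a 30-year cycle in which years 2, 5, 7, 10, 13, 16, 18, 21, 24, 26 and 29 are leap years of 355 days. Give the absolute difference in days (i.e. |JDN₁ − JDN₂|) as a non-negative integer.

First date → JDN 2347321; second date → JDN 2381912.
The interval is |2347321 − 2381912| = 34591 days.

34591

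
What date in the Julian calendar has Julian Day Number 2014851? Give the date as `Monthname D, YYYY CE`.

May 12, 804 CE

The proleptic Gregorian equivalent of JDN 2014851 is 16 May 804.
In the Julian calendar that day is May 12, 804 CE.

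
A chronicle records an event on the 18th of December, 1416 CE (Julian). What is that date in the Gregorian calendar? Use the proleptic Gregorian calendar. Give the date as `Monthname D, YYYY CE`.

December 27, 1416 CE

For dates in this range the Gregorian date is 9 days ahead of the Julian.
18 December 1416 Julian + 9 days → 27 December 1416 Gregorian.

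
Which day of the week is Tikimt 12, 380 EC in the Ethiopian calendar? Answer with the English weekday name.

Sunday

In the proleptic Gregorian calendar this is 11 October 387 (JDN 1862692).
1862692 ≡ 6 (mod 7); counting from Monday = 0 gives Sunday.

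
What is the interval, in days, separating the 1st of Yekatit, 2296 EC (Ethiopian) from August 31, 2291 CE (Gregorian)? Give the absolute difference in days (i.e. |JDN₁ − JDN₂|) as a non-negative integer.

4547

JDN of the first date = 2562620.
JDN of the second date = 2558073.
|2558073 − 2562620| = 4547.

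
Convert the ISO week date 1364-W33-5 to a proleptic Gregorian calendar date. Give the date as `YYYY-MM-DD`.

1364-08-17

ISO week 1 of 1364 is the week containing the first Thursday of 1364.
Week 33, day 5 (Friday) lands on 1364-08-17.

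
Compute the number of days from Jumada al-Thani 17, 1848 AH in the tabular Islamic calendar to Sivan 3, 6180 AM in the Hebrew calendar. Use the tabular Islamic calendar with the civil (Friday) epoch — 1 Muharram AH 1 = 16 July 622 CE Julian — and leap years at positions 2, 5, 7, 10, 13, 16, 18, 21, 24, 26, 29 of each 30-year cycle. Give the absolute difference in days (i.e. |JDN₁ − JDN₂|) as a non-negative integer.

First date → JDN 2603119; second date → JDN 2605082.
The interval is |2603119 − 2605082| = 1963 days.

1963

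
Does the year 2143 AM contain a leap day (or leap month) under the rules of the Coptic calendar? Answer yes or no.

2143 mod 4 = 3; in the Coptic calendar a year is leap when year mod 4 = 3, so it is a leap year.

yes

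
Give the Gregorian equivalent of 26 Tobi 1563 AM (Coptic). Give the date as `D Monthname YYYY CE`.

Both dates share Julian Day Number 2395695; in the Gregorian calendar that is 2 February 1847 CE.

2 February 1847 CE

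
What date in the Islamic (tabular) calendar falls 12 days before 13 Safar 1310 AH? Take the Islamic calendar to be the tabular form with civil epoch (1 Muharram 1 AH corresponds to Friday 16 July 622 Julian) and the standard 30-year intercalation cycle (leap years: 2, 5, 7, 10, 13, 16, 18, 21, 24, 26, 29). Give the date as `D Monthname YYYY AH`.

1 Safar 1310 AH

The starting date is JDN 2412348; 2412348 − 12 = 2412336.
JDN 2412336 corresponds to 1 Safar 1310 AH.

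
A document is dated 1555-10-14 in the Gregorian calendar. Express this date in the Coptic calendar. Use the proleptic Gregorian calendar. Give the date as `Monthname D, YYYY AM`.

Paopi 6, 1272 AM

Julian Day Number of the source date = 2289298.
Converting JDN 2289298 to the Coptic calendar gives 6 Paopi 1272 AM.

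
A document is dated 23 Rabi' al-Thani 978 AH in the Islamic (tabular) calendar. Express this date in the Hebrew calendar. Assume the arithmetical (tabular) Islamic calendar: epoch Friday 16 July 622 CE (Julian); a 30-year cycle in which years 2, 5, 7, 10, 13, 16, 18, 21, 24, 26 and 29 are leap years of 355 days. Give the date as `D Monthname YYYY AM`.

25 Tishrei 5331 AM

The source date corresponds to 4 October 1570 in the proleptic Gregorian calendar (JDN 2294767).
That day falls on 25 Tishrei 5331 AM in the Hebrew calendar.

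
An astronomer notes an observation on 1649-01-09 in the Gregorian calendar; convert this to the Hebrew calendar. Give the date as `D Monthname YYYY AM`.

Julian Day Number of the source date = 2323354.
Converting JDN 2323354 to the Hebrew calendar gives 25 Tevet 5409 AM.

25 Tevet 5409 AM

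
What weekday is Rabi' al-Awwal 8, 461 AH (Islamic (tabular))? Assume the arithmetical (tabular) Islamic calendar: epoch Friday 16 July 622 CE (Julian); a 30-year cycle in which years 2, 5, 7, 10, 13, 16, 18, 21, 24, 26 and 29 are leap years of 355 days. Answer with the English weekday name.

Monday

This is JDN 2111515 (11 January 1069 Gregorian).
JDN 2111515 mod 7 = 0, and JDN 0 was a Monday, so this is a Monday.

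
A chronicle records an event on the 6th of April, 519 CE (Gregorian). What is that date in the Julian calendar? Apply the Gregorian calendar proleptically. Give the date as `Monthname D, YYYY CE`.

At this point the Julian calendar is 2 days behind the Gregorian.
6 April 519 Gregorian − 2 days → 4 April 519 Julian.

April 4, 519 CE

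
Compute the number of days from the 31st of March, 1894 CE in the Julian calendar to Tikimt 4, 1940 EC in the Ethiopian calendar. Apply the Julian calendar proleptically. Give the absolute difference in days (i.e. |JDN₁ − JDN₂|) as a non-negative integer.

19543

JDN of the first date = 2412931.
JDN of the second date = 2432474.
|2432474 − 2412931| = 19543.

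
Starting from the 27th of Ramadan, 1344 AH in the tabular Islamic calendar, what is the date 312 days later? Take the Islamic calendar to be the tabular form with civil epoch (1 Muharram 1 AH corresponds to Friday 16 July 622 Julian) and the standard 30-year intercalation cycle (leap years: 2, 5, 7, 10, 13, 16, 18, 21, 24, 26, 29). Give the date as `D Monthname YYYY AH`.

13 Sha'ban 1345 AH

JDN of the 27th of Ramadan, 1344 AH = 2424616.
2424616 + 312 = 2424928.
JDN 2424928 in the tabular Islamic calendar is 13 Sha'ban 1345 AH.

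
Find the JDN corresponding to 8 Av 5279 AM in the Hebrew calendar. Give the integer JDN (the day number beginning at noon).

2276059

Equivalently 16 July 1519 (proleptic Gregorian).
JDN 2400001 is 17 November 1858 CE (Gregorian), MJD 0; the target day is −123942 days from there, so JDN = 2276059.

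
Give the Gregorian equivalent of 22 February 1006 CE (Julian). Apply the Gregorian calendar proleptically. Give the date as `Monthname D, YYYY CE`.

February 28, 1006 CE

The Julian–Gregorian offset here is 6 days (Julian trailing).
22 February 1006 Julian + 6 days → 28 February 1006 Gregorian.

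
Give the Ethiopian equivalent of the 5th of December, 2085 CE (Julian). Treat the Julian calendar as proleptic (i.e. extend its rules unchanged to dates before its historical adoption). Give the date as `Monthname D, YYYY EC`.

The source date corresponds to 18 December 2085 in the Gregorian calendar (JDN 2482943).
That day falls on 9 Tahsas 2078 EC in the Ethiopian calendar.

Tahsas 9, 2078 EC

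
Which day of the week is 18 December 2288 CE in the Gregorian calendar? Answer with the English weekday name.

Tuesday

JDN 2557087 mod 7 = 1, and JDN 0 was a Monday, so this is a Tuesday.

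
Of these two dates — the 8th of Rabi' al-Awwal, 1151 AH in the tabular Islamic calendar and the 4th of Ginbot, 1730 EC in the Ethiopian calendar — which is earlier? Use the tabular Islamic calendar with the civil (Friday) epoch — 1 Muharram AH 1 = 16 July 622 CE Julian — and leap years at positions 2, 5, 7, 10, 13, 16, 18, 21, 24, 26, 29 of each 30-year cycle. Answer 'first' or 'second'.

second

First date → JDN 2356028; second date → JDN 2355981.
JDN 2355981 < JDN 2356028, so the second date is earlier.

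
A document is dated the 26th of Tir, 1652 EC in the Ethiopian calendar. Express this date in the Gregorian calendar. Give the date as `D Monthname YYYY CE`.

1 February 1660 CE

Both dates share Julian Day Number 2327394; in the Gregorian calendar that is 1 February 1660 CE.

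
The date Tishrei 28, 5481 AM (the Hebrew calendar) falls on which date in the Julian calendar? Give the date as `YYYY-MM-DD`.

Both dates share Julian Day Number 2349580; in the Julian calendar that is 19 October 1720 CE.

1720-10-19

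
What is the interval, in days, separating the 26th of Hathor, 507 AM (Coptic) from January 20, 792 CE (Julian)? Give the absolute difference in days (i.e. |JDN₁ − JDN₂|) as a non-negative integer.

JDN of the first date = 2009931.
JDN of the second date = 2010355.
|2010355 − 2009931| = 424.

424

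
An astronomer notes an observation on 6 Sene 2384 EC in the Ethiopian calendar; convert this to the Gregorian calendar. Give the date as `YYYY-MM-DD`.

Julian Day Number of the source date = 2594887.
Converting JDN 2594887 to the Gregorian calendar gives 16 June 2392 CE.

2392-06-16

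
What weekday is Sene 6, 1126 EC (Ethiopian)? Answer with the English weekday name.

Thursday

Equivalently 7 June 1134 Gregorian, JDN 2135402.
2135402 ≡ 3 (mod 7); counting from Monday = 0 gives Thursday.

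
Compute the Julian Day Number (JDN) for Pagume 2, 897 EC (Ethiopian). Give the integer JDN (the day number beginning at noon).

In the proleptic Gregorian calendar the same day is 30 August 905.
JDN 2400001 is 17 November 1858 CE (Gregorian), MJD 0; the target day is −348155 days from there, so JDN = 2051846.

2051846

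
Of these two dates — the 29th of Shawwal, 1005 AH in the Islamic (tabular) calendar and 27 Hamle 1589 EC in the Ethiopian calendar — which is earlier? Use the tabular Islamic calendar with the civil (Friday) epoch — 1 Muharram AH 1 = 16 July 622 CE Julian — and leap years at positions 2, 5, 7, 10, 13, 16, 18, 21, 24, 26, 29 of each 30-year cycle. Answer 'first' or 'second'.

first

Converting both to JDN: 2304518 vs 2304564; the smaller is the first.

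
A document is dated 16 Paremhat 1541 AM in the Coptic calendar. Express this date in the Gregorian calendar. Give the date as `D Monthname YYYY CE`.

24 March 1825 CE

Both dates share Julian Day Number 2387710; in the Gregorian calendar that is 24 March 1825 CE.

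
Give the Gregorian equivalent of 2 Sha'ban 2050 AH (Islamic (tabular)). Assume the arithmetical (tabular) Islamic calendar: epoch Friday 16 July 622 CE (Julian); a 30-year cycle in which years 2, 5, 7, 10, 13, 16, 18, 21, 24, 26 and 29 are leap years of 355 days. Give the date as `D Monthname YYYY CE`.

7 February 2611 CE

Julian Day Number of the source date = 2674745.
Converting JDN 2674745 to the Gregorian calendar gives 7 February 2611 CE.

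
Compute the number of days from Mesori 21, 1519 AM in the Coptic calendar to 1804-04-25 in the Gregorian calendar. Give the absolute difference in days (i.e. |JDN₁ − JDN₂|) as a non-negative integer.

243

JDN of the first date = 2379829.
JDN of the second date = 2380072.
|2380072 − 2379829| = 243.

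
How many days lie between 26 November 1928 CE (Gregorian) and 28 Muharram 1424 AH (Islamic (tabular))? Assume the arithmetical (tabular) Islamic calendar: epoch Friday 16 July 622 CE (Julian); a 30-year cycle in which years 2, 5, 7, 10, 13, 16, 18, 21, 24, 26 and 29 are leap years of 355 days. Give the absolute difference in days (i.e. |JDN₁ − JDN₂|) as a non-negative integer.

27154

First date → JDN 2425577; second date → JDN 2452731.
The interval is |2425577 − 2452731| = 27154 days.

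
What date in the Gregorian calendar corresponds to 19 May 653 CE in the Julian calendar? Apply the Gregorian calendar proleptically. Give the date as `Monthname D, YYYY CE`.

The Julian–Gregorian offset here is 3 days (Julian trailing).
19 May 653 Julian + 3 days → 22 May 653 Gregorian.

May 22, 653 CE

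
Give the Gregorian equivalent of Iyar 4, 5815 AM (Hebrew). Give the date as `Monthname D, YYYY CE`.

May 2, 2055 CE

Both dates share Julian Day Number 2471755; in the Gregorian calendar that is 2 May 2055 CE.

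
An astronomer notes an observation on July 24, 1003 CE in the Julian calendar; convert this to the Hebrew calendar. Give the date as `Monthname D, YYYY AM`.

The source date corresponds to 30 July 1003 in the proleptic Gregorian calendar (JDN 2087608).
That day falls on 23 Av 4763 AM in the Hebrew calendar.

Av 23, 4763 AM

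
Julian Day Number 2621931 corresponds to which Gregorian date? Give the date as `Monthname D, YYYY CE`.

July 2, 2466 CE

JDN 2451545 is 1 Jan 2000; 2621931 is +170386 days from there.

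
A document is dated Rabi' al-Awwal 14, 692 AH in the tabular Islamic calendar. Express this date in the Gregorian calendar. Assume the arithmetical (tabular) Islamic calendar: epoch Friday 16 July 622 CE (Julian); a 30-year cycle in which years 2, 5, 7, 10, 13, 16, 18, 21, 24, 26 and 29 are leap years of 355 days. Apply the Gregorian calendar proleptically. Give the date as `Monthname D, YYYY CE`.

Julian Day Number of the source date = 2193379.
Converting JDN 2193379 to the Gregorian calendar gives 1 March 1293 CE.

March 1, 1293 CE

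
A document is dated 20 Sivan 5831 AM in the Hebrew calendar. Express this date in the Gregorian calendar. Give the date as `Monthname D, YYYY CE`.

June 17, 2071 CE

Both dates share Julian Day Number 2477645; in the Gregorian calendar that is 17 June 2071 CE.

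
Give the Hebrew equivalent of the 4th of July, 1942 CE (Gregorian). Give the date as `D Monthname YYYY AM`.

19 Tammuz 5702 AM

Julian Day Number of the source date = 2430545.
Converting JDN 2430545 to the Hebrew calendar gives 19 Tammuz 5702 AM.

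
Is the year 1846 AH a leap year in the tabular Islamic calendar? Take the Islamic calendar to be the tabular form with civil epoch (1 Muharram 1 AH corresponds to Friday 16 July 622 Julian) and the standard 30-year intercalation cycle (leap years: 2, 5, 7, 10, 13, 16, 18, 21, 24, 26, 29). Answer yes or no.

yes

Year 1846 AH is year 16 of its 30-year cycle; leap positions are 2, 5, 7, 10, 13, 16, 18, 21, 24, 26, 29, so it is a leap year (355 days).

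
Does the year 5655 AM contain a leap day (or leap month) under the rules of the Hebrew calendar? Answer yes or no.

no

Hebrew year 5655 is year 12 of its 19-year Metonic cycle; leap years are at positions 3, 6, 8, 11, 14, 17, 19, so it is a common year (12 months).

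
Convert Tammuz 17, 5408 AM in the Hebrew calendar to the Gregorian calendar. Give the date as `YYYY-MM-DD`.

Julian Day Number of the source date = 2323168.
Converting JDN 2323168 to the Gregorian calendar gives 7 July 1648 CE.

1648-07-07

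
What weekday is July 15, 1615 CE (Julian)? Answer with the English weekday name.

In the Gregorian calendar this is 25 July 1615 (JDN 2311132).
Since JDN mod 7 = 5 (0 = Monday), the day is Saturday.

Saturday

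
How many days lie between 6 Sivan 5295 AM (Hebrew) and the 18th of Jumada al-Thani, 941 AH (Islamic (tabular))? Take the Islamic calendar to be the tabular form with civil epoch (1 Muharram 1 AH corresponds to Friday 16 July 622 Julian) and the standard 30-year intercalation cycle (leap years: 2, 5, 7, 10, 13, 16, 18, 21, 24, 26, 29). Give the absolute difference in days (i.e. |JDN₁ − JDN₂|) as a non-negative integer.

135

First date → JDN 2281845; second date → JDN 2281710.
The interval is |2281845 − 2281710| = 135 days.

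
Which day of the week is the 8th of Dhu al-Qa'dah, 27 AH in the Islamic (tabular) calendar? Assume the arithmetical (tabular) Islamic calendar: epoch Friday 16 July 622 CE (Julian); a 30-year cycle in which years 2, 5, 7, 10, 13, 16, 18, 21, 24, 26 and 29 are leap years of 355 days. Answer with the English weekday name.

Equivalently 7 August 648 Gregorian, JDN 1957956.
1957956 ≡ 0 (mod 7); counting from Monday = 0 gives Monday.

Monday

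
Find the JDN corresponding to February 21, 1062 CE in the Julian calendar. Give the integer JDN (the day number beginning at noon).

2109005

In the proleptic Gregorian calendar the same day is 27 February 1062.
JDN 2400001 is 17 November 1858 CE (Gregorian), MJD 0; the target day is −290996 days from there, so JDN = 2109005.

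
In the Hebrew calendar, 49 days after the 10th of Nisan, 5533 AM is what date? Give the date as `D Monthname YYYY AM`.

The starting date is JDN 2368728; 2368728 + 49 = 2368777.
JDN 2368777 corresponds to 29 Iyar 5533 AM.

29 Iyar 5533 AM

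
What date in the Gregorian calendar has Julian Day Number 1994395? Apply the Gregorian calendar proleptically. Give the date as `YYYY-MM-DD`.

0748-05-14

JDN 2451545 is 1 Jan 2000; 1994395 is −457150 days from there.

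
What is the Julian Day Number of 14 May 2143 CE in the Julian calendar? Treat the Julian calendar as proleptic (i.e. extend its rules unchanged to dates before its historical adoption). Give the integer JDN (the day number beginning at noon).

Equivalently 28 May 2143 (Gregorian).
JDN 2299161 is 15 October 1582 CE (Gregorian); the target day is +204761 days from there, so JDN = 2503922.

2503922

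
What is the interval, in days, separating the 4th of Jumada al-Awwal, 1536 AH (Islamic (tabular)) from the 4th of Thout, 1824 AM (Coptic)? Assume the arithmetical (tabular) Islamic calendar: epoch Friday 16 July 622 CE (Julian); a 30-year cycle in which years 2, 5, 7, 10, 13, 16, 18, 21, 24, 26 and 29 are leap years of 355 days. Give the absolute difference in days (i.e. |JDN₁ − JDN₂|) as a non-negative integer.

JDN of the first date = 2492514.
JDN of the second date = 2490884.
|2490884 − 2492514| = 1630.

1630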